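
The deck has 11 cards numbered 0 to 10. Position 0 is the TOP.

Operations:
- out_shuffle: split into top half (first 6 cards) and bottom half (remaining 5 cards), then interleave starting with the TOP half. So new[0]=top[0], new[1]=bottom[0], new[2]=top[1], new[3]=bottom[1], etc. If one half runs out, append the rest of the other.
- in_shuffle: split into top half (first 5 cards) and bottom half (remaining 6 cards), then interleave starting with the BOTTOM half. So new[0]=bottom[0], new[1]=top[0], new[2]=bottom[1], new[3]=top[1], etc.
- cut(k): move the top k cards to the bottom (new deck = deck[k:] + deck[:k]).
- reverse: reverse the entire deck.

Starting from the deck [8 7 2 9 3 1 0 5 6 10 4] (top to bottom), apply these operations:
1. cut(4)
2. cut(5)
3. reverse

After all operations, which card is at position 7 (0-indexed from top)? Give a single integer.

Answer: 7

Derivation:
After op 1 (cut(4)): [3 1 0 5 6 10 4 8 7 2 9]
After op 2 (cut(5)): [10 4 8 7 2 9 3 1 0 5 6]
After op 3 (reverse): [6 5 0 1 3 9 2 7 8 4 10]
Position 7: card 7.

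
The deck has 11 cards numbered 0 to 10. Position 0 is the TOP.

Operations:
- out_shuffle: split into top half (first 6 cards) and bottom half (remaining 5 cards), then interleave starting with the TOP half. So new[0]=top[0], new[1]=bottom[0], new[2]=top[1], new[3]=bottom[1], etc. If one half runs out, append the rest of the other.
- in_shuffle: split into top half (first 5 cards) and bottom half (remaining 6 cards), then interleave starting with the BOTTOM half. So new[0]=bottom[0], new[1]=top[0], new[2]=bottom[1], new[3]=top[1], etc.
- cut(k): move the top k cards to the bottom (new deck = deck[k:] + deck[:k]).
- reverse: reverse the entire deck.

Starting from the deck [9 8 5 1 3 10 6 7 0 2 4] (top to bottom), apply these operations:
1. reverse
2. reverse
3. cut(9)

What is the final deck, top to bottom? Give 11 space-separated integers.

Answer: 2 4 9 8 5 1 3 10 6 7 0

Derivation:
After op 1 (reverse): [4 2 0 7 6 10 3 1 5 8 9]
After op 2 (reverse): [9 8 5 1 3 10 6 7 0 2 4]
After op 3 (cut(9)): [2 4 9 8 5 1 3 10 6 7 0]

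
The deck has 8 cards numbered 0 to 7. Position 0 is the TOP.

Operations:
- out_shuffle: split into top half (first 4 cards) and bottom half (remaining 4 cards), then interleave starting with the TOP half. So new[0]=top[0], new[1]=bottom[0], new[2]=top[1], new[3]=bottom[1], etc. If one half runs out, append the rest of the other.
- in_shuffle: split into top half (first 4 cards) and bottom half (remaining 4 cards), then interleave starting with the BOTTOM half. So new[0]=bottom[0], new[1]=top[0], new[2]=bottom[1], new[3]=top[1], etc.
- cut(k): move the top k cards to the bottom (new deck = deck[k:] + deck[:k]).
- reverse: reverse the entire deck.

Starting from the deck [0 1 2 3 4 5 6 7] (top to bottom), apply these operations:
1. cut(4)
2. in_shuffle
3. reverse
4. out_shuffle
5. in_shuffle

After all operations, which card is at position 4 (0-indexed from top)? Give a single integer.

After op 1 (cut(4)): [4 5 6 7 0 1 2 3]
After op 2 (in_shuffle): [0 4 1 5 2 6 3 7]
After op 3 (reverse): [7 3 6 2 5 1 4 0]
After op 4 (out_shuffle): [7 5 3 1 6 4 2 0]
After op 5 (in_shuffle): [6 7 4 5 2 3 0 1]
Position 4: card 2.

Answer: 2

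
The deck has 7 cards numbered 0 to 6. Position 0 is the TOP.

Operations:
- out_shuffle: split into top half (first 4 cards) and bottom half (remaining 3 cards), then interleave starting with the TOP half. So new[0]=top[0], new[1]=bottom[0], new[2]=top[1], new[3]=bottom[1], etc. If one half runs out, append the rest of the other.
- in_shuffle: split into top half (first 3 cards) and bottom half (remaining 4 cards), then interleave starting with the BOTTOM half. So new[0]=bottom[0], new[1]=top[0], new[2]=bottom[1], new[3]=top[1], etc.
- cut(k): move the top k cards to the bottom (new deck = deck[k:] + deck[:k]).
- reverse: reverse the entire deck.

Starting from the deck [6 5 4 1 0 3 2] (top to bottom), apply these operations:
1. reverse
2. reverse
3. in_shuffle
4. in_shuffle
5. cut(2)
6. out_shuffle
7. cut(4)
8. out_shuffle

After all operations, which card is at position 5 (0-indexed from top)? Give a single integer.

Answer: 5

Derivation:
After op 1 (reverse): [2 3 0 1 4 5 6]
After op 2 (reverse): [6 5 4 1 0 3 2]
After op 3 (in_shuffle): [1 6 0 5 3 4 2]
After op 4 (in_shuffle): [5 1 3 6 4 0 2]
After op 5 (cut(2)): [3 6 4 0 2 5 1]
After op 6 (out_shuffle): [3 2 6 5 4 1 0]
After op 7 (cut(4)): [4 1 0 3 2 6 5]
After op 8 (out_shuffle): [4 2 1 6 0 5 3]
Position 5: card 5.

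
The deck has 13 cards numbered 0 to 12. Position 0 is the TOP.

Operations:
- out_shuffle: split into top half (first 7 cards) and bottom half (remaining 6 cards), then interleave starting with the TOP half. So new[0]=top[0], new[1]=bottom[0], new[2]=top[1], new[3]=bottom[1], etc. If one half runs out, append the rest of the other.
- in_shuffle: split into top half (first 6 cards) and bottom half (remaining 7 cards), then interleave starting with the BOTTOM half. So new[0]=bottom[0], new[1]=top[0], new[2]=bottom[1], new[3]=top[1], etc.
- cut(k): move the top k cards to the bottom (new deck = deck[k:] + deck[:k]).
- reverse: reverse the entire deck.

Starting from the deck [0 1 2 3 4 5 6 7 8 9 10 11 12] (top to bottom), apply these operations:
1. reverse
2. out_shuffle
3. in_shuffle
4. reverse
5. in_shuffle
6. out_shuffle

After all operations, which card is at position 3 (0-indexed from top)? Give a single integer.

After op 1 (reverse): [12 11 10 9 8 7 6 5 4 3 2 1 0]
After op 2 (out_shuffle): [12 5 11 4 10 3 9 2 8 1 7 0 6]
After op 3 (in_shuffle): [9 12 2 5 8 11 1 4 7 10 0 3 6]
After op 4 (reverse): [6 3 0 10 7 4 1 11 8 5 2 12 9]
After op 5 (in_shuffle): [1 6 11 3 8 0 5 10 2 7 12 4 9]
After op 6 (out_shuffle): [1 10 6 2 11 7 3 12 8 4 0 9 5]
Position 3: card 2.

Answer: 2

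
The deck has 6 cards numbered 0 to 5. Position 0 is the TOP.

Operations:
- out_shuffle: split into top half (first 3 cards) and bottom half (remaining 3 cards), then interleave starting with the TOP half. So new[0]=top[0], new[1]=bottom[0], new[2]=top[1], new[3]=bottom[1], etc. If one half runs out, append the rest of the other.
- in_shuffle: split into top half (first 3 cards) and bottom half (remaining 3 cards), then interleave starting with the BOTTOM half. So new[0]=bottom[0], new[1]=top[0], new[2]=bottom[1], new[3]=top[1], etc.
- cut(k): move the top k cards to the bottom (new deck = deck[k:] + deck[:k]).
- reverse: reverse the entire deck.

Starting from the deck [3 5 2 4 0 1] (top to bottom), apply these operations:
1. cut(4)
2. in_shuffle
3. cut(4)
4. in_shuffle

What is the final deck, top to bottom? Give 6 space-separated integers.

After op 1 (cut(4)): [0 1 3 5 2 4]
After op 2 (in_shuffle): [5 0 2 1 4 3]
After op 3 (cut(4)): [4 3 5 0 2 1]
After op 4 (in_shuffle): [0 4 2 3 1 5]

Answer: 0 4 2 3 1 5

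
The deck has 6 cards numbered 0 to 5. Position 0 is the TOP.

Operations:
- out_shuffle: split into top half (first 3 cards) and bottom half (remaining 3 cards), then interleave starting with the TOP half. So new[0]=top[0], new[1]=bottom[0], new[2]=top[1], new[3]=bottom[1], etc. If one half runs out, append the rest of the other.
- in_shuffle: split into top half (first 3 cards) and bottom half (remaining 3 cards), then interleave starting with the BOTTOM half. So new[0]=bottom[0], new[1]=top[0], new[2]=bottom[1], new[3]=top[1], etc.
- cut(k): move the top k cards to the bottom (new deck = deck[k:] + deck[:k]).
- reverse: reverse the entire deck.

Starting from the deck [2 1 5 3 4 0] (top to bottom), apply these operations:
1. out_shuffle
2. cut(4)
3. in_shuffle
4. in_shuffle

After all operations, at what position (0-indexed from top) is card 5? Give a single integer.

After op 1 (out_shuffle): [2 3 1 4 5 0]
After op 2 (cut(4)): [5 0 2 3 1 4]
After op 3 (in_shuffle): [3 5 1 0 4 2]
After op 4 (in_shuffle): [0 3 4 5 2 1]
Card 5 is at position 3.

Answer: 3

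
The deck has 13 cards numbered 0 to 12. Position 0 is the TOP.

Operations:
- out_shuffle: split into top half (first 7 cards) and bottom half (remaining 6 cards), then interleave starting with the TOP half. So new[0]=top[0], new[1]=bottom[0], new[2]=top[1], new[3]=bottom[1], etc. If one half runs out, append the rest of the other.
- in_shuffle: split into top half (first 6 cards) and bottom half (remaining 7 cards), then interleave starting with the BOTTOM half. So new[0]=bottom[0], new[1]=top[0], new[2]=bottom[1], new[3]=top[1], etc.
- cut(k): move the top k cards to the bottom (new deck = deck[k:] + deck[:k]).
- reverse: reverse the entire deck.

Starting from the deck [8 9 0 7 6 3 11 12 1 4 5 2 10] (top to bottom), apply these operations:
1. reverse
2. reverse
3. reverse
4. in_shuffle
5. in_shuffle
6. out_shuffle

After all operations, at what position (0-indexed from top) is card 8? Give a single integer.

After op 1 (reverse): [10 2 5 4 1 12 11 3 6 7 0 9 8]
After op 2 (reverse): [8 9 0 7 6 3 11 12 1 4 5 2 10]
After op 3 (reverse): [10 2 5 4 1 12 11 3 6 7 0 9 8]
After op 4 (in_shuffle): [11 10 3 2 6 5 7 4 0 1 9 12 8]
After op 5 (in_shuffle): [7 11 4 10 0 3 1 2 9 6 12 5 8]
After op 6 (out_shuffle): [7 2 11 9 4 6 10 12 0 5 3 8 1]
Card 8 is at position 11.

Answer: 11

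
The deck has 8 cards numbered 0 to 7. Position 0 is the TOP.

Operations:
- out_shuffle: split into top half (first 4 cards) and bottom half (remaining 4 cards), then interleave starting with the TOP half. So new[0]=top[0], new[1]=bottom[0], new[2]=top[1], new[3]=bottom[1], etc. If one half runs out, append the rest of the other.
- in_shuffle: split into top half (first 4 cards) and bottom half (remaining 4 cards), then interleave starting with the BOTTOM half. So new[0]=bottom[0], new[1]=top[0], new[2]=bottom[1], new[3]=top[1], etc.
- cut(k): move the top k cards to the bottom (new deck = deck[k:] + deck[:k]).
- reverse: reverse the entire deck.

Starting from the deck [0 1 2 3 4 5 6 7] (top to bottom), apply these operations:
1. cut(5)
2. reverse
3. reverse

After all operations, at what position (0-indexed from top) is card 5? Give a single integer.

After op 1 (cut(5)): [5 6 7 0 1 2 3 4]
After op 2 (reverse): [4 3 2 1 0 7 6 5]
After op 3 (reverse): [5 6 7 0 1 2 3 4]
Card 5 is at position 0.

Answer: 0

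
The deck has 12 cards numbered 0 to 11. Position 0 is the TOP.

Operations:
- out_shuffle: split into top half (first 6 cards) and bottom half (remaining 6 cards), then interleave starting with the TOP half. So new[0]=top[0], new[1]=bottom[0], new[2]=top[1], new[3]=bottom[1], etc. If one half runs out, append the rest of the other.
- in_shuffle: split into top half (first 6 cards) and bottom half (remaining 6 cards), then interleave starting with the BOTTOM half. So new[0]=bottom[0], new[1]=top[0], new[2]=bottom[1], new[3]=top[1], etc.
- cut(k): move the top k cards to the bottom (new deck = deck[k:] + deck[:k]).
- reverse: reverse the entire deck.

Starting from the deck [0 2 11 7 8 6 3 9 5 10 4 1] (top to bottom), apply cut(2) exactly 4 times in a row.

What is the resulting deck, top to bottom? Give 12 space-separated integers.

After op 1 (cut(2)): [11 7 8 6 3 9 5 10 4 1 0 2]
After op 2 (cut(2)): [8 6 3 9 5 10 4 1 0 2 11 7]
After op 3 (cut(2)): [3 9 5 10 4 1 0 2 11 7 8 6]
After op 4 (cut(2)): [5 10 4 1 0 2 11 7 8 6 3 9]

Answer: 5 10 4 1 0 2 11 7 8 6 3 9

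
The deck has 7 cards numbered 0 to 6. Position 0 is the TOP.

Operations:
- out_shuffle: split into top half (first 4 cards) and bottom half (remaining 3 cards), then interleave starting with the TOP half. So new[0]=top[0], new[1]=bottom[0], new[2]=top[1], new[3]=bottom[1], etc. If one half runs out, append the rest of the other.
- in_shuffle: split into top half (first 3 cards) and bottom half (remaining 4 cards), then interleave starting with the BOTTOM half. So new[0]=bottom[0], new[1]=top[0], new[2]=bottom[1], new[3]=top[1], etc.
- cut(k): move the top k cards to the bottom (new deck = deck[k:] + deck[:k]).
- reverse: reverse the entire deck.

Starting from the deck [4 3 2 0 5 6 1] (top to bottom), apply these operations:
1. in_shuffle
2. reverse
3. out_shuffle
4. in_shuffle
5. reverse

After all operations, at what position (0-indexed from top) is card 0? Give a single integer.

Answer: 2

Derivation:
After op 1 (in_shuffle): [0 4 5 3 6 2 1]
After op 2 (reverse): [1 2 6 3 5 4 0]
After op 3 (out_shuffle): [1 5 2 4 6 0 3]
After op 4 (in_shuffle): [4 1 6 5 0 2 3]
After op 5 (reverse): [3 2 0 5 6 1 4]
Card 0 is at position 2.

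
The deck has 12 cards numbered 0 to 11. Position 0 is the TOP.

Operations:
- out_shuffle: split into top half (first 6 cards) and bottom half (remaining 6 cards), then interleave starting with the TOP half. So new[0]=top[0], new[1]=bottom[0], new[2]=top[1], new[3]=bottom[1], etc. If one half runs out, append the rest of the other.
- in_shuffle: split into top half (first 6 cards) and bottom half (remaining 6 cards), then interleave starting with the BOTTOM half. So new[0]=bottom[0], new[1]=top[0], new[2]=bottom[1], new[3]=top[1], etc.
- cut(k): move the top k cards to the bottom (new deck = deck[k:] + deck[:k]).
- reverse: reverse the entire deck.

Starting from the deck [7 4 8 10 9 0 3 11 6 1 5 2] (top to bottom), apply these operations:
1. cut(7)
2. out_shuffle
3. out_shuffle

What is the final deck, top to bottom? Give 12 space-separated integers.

After op 1 (cut(7)): [11 6 1 5 2 7 4 8 10 9 0 3]
After op 2 (out_shuffle): [11 4 6 8 1 10 5 9 2 0 7 3]
After op 3 (out_shuffle): [11 5 4 9 6 2 8 0 1 7 10 3]

Answer: 11 5 4 9 6 2 8 0 1 7 10 3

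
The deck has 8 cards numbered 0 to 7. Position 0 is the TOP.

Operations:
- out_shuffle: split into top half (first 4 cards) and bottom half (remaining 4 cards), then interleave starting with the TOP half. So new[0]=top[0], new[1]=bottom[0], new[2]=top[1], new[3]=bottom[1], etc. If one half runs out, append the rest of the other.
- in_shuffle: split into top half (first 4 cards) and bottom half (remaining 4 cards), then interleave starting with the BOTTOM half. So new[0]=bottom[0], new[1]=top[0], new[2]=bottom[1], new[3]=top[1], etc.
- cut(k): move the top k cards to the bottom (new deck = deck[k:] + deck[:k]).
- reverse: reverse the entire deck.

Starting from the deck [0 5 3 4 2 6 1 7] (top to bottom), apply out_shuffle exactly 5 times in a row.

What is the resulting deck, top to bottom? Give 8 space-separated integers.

Answer: 0 3 2 1 5 4 6 7

Derivation:
After op 1 (out_shuffle): [0 2 5 6 3 1 4 7]
After op 2 (out_shuffle): [0 3 2 1 5 4 6 7]
After op 3 (out_shuffle): [0 5 3 4 2 6 1 7]
After op 4 (out_shuffle): [0 2 5 6 3 1 4 7]
After op 5 (out_shuffle): [0 3 2 1 5 4 6 7]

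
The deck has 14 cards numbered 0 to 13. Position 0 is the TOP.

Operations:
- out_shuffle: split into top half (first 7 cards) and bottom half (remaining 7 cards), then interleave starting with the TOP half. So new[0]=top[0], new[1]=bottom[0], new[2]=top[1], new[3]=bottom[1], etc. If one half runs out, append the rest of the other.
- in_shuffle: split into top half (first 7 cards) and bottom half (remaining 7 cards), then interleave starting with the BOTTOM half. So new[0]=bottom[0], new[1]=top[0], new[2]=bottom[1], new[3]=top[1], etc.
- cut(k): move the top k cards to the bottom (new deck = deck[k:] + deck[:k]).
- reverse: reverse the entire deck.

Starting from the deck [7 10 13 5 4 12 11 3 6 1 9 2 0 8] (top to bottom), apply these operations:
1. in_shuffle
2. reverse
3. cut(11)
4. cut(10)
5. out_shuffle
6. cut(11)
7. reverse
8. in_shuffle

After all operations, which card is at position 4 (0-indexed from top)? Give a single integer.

After op 1 (in_shuffle): [3 7 6 10 1 13 9 5 2 4 0 12 8 11]
After op 2 (reverse): [11 8 12 0 4 2 5 9 13 1 10 6 7 3]
After op 3 (cut(11)): [6 7 3 11 8 12 0 4 2 5 9 13 1 10]
After op 4 (cut(10)): [9 13 1 10 6 7 3 11 8 12 0 4 2 5]
After op 5 (out_shuffle): [9 11 13 8 1 12 10 0 6 4 7 2 3 5]
After op 6 (cut(11)): [2 3 5 9 11 13 8 1 12 10 0 6 4 7]
After op 7 (reverse): [7 4 6 0 10 12 1 8 13 11 9 5 3 2]
After op 8 (in_shuffle): [8 7 13 4 11 6 9 0 5 10 3 12 2 1]
Position 4: card 11.

Answer: 11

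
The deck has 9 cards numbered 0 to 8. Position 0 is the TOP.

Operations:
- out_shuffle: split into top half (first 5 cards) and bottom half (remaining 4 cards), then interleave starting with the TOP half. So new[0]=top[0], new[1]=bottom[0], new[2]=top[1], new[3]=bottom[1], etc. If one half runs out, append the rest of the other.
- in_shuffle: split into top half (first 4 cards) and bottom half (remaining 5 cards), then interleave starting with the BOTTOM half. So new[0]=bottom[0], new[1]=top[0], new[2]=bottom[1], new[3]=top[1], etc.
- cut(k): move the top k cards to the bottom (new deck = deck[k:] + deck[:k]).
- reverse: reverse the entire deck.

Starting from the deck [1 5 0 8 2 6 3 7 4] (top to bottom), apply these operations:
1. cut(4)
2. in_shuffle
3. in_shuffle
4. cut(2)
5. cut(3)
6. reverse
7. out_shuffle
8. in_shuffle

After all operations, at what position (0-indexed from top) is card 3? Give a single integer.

Answer: 0

Derivation:
After op 1 (cut(4)): [2 6 3 7 4 1 5 0 8]
After op 2 (in_shuffle): [4 2 1 6 5 3 0 7 8]
After op 3 (in_shuffle): [5 4 3 2 0 1 7 6 8]
After op 4 (cut(2)): [3 2 0 1 7 6 8 5 4]
After op 5 (cut(3)): [1 7 6 8 5 4 3 2 0]
After op 6 (reverse): [0 2 3 4 5 8 6 7 1]
After op 7 (out_shuffle): [0 8 2 6 3 7 4 1 5]
After op 8 (in_shuffle): [3 0 7 8 4 2 1 6 5]
Card 3 is at position 0.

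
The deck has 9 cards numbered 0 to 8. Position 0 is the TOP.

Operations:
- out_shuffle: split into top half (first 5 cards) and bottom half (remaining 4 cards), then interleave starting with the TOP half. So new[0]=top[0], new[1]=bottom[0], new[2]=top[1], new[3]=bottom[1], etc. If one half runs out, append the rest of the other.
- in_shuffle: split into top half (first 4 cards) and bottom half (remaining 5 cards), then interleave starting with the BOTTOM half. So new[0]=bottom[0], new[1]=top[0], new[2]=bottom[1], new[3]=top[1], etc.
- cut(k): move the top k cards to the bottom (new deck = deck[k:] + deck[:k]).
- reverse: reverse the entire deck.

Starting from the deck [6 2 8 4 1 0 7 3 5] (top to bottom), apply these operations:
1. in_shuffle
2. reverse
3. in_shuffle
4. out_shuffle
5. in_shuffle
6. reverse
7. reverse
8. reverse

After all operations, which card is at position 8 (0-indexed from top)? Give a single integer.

Answer: 2

Derivation:
After op 1 (in_shuffle): [1 6 0 2 7 8 3 4 5]
After op 2 (reverse): [5 4 3 8 7 2 0 6 1]
After op 3 (in_shuffle): [7 5 2 4 0 3 6 8 1]
After op 4 (out_shuffle): [7 3 5 6 2 8 4 1 0]
After op 5 (in_shuffle): [2 7 8 3 4 5 1 6 0]
After op 6 (reverse): [0 6 1 5 4 3 8 7 2]
After op 7 (reverse): [2 7 8 3 4 5 1 6 0]
After op 8 (reverse): [0 6 1 5 4 3 8 7 2]
Position 8: card 2.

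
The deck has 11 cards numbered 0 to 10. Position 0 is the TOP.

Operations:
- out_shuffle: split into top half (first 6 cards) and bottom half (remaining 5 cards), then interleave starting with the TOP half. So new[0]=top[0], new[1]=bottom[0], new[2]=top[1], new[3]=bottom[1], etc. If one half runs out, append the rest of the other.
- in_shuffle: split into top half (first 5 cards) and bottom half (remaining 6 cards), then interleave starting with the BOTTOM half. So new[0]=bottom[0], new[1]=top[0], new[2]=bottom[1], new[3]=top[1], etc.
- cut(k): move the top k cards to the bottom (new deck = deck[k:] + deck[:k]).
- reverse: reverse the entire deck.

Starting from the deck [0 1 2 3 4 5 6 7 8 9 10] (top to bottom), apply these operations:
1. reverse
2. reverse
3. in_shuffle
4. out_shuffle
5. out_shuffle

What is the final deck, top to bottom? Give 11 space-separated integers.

Answer: 5 1 8 4 0 7 3 10 6 2 9

Derivation:
After op 1 (reverse): [10 9 8 7 6 5 4 3 2 1 0]
After op 2 (reverse): [0 1 2 3 4 5 6 7 8 9 10]
After op 3 (in_shuffle): [5 0 6 1 7 2 8 3 9 4 10]
After op 4 (out_shuffle): [5 8 0 3 6 9 1 4 7 10 2]
After op 5 (out_shuffle): [5 1 8 4 0 7 3 10 6 2 9]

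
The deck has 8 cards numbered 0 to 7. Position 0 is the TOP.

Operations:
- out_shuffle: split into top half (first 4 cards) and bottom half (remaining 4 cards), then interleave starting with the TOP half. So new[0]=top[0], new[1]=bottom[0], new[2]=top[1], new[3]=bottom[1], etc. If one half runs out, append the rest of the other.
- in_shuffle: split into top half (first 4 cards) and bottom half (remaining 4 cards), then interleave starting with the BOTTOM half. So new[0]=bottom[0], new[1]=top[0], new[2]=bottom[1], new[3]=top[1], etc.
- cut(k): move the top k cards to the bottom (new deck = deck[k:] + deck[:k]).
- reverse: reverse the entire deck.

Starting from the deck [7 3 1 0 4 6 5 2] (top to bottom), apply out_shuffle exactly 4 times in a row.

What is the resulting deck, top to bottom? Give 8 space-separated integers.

Answer: 7 4 3 6 1 5 0 2

Derivation:
After op 1 (out_shuffle): [7 4 3 6 1 5 0 2]
After op 2 (out_shuffle): [7 1 4 5 3 0 6 2]
After op 3 (out_shuffle): [7 3 1 0 4 6 5 2]
After op 4 (out_shuffle): [7 4 3 6 1 5 0 2]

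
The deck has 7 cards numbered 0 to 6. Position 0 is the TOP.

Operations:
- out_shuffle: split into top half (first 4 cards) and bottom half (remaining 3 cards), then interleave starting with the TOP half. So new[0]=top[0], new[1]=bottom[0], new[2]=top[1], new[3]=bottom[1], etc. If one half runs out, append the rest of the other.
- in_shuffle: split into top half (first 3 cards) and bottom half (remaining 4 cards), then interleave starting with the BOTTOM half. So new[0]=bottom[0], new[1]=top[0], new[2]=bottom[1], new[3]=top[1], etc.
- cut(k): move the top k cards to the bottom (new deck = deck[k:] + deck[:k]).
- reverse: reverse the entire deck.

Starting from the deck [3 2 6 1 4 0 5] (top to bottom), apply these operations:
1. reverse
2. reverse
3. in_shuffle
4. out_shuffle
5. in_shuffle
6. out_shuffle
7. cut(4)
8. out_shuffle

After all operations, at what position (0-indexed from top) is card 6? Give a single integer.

After op 1 (reverse): [5 0 4 1 6 2 3]
After op 2 (reverse): [3 2 6 1 4 0 5]
After op 3 (in_shuffle): [1 3 4 2 0 6 5]
After op 4 (out_shuffle): [1 0 3 6 4 5 2]
After op 5 (in_shuffle): [6 1 4 0 5 3 2]
After op 6 (out_shuffle): [6 5 1 3 4 2 0]
After op 7 (cut(4)): [4 2 0 6 5 1 3]
After op 8 (out_shuffle): [4 5 2 1 0 3 6]
Card 6 is at position 6.

Answer: 6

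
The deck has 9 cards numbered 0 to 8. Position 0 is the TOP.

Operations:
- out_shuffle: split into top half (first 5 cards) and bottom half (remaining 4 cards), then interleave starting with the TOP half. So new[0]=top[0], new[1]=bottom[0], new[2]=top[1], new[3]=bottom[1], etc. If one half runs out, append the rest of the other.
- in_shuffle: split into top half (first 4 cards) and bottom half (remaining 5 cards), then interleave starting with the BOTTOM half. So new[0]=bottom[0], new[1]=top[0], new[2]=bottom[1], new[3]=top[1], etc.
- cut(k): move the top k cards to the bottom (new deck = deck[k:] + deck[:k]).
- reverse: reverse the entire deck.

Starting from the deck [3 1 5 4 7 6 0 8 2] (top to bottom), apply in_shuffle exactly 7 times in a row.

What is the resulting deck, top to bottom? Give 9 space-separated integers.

Answer: 7 3 6 1 0 5 8 4 2

Derivation:
After op 1 (in_shuffle): [7 3 6 1 0 5 8 4 2]
After op 2 (in_shuffle): [0 7 5 3 8 6 4 1 2]
After op 3 (in_shuffle): [8 0 6 7 4 5 1 3 2]
After op 4 (in_shuffle): [4 8 5 0 1 6 3 7 2]
After op 5 (in_shuffle): [1 4 6 8 3 5 7 0 2]
After op 6 (in_shuffle): [3 1 5 4 7 6 0 8 2]
After op 7 (in_shuffle): [7 3 6 1 0 5 8 4 2]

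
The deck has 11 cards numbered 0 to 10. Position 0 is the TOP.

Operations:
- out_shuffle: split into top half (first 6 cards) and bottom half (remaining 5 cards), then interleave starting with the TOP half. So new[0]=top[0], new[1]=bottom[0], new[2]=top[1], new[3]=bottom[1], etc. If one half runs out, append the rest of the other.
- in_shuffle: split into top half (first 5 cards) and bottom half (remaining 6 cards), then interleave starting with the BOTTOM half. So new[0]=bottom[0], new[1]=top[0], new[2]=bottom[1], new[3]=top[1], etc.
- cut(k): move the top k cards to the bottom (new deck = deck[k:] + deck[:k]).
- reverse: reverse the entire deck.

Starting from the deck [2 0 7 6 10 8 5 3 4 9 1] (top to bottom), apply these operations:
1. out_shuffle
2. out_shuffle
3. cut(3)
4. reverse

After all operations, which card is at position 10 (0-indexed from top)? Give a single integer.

Answer: 9

Derivation:
After op 1 (out_shuffle): [2 5 0 3 7 4 6 9 10 1 8]
After op 2 (out_shuffle): [2 6 5 9 0 10 3 1 7 8 4]
After op 3 (cut(3)): [9 0 10 3 1 7 8 4 2 6 5]
After op 4 (reverse): [5 6 2 4 8 7 1 3 10 0 9]
Position 10: card 9.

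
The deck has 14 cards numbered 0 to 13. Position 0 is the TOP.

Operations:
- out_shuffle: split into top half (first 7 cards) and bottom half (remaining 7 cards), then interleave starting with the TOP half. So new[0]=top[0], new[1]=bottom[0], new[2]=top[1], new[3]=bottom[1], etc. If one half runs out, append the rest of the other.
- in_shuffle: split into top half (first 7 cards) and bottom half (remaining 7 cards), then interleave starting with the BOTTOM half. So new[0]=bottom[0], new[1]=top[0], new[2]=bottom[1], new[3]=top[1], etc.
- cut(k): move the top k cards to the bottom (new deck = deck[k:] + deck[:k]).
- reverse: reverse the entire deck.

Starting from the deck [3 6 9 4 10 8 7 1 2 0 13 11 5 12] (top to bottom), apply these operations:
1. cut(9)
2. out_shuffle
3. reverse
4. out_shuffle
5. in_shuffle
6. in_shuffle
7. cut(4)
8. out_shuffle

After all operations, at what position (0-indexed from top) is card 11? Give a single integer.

After op 1 (cut(9)): [0 13 11 5 12 3 6 9 4 10 8 7 1 2]
After op 2 (out_shuffle): [0 9 13 4 11 10 5 8 12 7 3 1 6 2]
After op 3 (reverse): [2 6 1 3 7 12 8 5 10 11 4 13 9 0]
After op 4 (out_shuffle): [2 5 6 10 1 11 3 4 7 13 12 9 8 0]
After op 5 (in_shuffle): [4 2 7 5 13 6 12 10 9 1 8 11 0 3]
After op 6 (in_shuffle): [10 4 9 2 1 7 8 5 11 13 0 6 3 12]
After op 7 (cut(4)): [1 7 8 5 11 13 0 6 3 12 10 4 9 2]
After op 8 (out_shuffle): [1 6 7 3 8 12 5 10 11 4 13 9 0 2]
Card 11 is at position 8.

Answer: 8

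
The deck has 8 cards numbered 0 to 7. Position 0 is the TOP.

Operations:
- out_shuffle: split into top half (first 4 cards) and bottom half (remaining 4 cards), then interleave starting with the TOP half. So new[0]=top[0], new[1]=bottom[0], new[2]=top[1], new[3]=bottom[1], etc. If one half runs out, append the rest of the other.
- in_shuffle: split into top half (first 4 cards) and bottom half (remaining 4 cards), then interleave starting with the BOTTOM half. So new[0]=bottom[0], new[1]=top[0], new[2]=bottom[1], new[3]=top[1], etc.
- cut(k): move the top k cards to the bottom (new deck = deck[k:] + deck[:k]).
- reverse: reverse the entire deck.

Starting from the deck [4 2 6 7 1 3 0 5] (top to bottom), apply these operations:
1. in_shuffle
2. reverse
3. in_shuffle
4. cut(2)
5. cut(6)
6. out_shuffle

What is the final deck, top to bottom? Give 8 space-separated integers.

Answer: 2 4 7 6 3 1 5 0

Derivation:
After op 1 (in_shuffle): [1 4 3 2 0 6 5 7]
After op 2 (reverse): [7 5 6 0 2 3 4 1]
After op 3 (in_shuffle): [2 7 3 5 4 6 1 0]
After op 4 (cut(2)): [3 5 4 6 1 0 2 7]
After op 5 (cut(6)): [2 7 3 5 4 6 1 0]
After op 6 (out_shuffle): [2 4 7 6 3 1 5 0]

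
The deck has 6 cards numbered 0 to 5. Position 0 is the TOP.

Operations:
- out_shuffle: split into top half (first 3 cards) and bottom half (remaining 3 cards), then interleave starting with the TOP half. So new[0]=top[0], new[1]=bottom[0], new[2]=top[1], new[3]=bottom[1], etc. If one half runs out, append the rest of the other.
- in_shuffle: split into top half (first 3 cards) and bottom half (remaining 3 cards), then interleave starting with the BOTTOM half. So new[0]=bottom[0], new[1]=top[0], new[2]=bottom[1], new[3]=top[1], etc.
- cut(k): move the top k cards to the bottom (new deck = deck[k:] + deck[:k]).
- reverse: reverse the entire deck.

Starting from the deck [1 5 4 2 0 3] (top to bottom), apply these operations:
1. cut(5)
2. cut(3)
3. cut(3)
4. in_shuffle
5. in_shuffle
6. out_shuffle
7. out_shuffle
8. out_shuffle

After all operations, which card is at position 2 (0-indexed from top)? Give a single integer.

Answer: 5

Derivation:
After op 1 (cut(5)): [3 1 5 4 2 0]
After op 2 (cut(3)): [4 2 0 3 1 5]
After op 3 (cut(3)): [3 1 5 4 2 0]
After op 4 (in_shuffle): [4 3 2 1 0 5]
After op 5 (in_shuffle): [1 4 0 3 5 2]
After op 6 (out_shuffle): [1 3 4 5 0 2]
After op 7 (out_shuffle): [1 5 3 0 4 2]
After op 8 (out_shuffle): [1 0 5 4 3 2]
Position 2: card 5.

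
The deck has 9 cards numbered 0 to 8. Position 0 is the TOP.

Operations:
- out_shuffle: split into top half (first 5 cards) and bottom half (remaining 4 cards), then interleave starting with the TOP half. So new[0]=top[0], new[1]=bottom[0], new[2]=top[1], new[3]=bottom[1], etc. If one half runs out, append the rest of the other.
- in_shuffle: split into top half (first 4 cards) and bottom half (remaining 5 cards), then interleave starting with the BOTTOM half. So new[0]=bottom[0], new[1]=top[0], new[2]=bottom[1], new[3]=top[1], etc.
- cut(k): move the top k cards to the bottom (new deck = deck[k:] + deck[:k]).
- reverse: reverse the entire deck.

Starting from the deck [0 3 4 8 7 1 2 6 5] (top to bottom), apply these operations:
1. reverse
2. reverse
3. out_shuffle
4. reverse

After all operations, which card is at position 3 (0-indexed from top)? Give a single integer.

Answer: 6

Derivation:
After op 1 (reverse): [5 6 2 1 7 8 4 3 0]
After op 2 (reverse): [0 3 4 8 7 1 2 6 5]
After op 3 (out_shuffle): [0 1 3 2 4 6 8 5 7]
After op 4 (reverse): [7 5 8 6 4 2 3 1 0]
Position 3: card 6.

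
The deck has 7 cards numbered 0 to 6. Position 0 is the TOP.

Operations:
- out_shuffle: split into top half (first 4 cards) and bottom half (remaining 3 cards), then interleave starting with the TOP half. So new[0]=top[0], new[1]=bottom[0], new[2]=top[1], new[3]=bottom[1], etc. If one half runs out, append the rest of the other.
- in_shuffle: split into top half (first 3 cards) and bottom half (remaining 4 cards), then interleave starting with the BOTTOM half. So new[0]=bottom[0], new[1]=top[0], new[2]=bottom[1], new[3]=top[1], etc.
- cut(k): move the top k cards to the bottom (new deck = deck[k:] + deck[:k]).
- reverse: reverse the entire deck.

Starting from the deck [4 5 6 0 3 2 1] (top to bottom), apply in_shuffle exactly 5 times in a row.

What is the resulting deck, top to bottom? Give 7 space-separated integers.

Answer: 5 0 2 4 6 3 1

Derivation:
After op 1 (in_shuffle): [0 4 3 5 2 6 1]
After op 2 (in_shuffle): [5 0 2 4 6 3 1]
After op 3 (in_shuffle): [4 5 6 0 3 2 1]
After op 4 (in_shuffle): [0 4 3 5 2 6 1]
After op 5 (in_shuffle): [5 0 2 4 6 3 1]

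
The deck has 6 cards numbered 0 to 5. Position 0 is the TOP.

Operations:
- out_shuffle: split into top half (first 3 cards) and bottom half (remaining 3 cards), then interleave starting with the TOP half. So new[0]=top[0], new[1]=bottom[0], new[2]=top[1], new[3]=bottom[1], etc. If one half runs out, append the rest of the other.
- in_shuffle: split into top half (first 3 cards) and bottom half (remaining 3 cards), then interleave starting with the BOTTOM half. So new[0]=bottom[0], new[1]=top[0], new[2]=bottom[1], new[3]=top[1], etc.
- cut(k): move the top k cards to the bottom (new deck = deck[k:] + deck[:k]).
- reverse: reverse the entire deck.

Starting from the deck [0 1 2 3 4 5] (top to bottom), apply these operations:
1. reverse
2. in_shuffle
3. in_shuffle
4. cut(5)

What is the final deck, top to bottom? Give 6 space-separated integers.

Answer: 1 4 2 0 5 3

Derivation:
After op 1 (reverse): [5 4 3 2 1 0]
After op 2 (in_shuffle): [2 5 1 4 0 3]
After op 3 (in_shuffle): [4 2 0 5 3 1]
After op 4 (cut(5)): [1 4 2 0 5 3]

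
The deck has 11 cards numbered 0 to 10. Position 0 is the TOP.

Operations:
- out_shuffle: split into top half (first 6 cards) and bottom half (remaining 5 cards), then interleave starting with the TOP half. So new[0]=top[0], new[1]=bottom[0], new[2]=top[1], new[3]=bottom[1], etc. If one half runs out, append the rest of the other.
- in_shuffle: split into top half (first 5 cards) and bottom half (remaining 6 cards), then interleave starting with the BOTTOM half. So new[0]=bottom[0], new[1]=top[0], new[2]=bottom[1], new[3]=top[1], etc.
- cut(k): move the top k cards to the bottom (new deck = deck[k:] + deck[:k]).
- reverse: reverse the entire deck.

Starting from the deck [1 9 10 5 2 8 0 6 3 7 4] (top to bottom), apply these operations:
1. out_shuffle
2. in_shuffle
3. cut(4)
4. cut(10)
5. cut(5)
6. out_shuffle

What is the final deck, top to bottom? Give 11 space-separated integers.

After op 1 (out_shuffle): [1 0 9 6 10 3 5 7 2 4 8]
After op 2 (in_shuffle): [3 1 5 0 7 9 2 6 4 10 8]
After op 3 (cut(4)): [7 9 2 6 4 10 8 3 1 5 0]
After op 4 (cut(10)): [0 7 9 2 6 4 10 8 3 1 5]
After op 5 (cut(5)): [4 10 8 3 1 5 0 7 9 2 6]
After op 6 (out_shuffle): [4 0 10 7 8 9 3 2 1 6 5]

Answer: 4 0 10 7 8 9 3 2 1 6 5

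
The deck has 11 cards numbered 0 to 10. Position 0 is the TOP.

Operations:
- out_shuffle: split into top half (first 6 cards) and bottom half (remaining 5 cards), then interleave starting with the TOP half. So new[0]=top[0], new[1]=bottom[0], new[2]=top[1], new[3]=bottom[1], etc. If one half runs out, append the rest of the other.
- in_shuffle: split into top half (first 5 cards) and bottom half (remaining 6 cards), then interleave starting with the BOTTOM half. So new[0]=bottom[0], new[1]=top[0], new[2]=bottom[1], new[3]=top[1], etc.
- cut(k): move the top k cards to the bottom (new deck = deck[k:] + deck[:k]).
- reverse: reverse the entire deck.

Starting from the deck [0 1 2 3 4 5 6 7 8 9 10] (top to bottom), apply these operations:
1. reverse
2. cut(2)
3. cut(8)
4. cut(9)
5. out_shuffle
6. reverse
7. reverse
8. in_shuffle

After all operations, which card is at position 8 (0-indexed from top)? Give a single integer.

After op 1 (reverse): [10 9 8 7 6 5 4 3 2 1 0]
After op 2 (cut(2)): [8 7 6 5 4 3 2 1 0 10 9]
After op 3 (cut(8)): [0 10 9 8 7 6 5 4 3 2 1]
After op 4 (cut(9)): [2 1 0 10 9 8 7 6 5 4 3]
After op 5 (out_shuffle): [2 7 1 6 0 5 10 4 9 3 8]
After op 6 (reverse): [8 3 9 4 10 5 0 6 1 7 2]
After op 7 (reverse): [2 7 1 6 0 5 10 4 9 3 8]
After op 8 (in_shuffle): [5 2 10 7 4 1 9 6 3 0 8]
Position 8: card 3.

Answer: 3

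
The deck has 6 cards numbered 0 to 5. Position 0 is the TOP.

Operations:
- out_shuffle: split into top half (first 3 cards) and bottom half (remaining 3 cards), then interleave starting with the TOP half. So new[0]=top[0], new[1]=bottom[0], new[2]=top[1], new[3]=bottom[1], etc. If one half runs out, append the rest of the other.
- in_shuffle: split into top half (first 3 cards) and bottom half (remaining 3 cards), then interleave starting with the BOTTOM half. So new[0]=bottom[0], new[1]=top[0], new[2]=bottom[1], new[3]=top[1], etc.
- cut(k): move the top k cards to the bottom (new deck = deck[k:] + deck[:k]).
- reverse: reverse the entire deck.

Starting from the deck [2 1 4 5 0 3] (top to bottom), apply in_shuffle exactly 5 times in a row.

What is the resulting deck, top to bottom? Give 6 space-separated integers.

Answer: 1 5 3 2 4 0

Derivation:
After op 1 (in_shuffle): [5 2 0 1 3 4]
After op 2 (in_shuffle): [1 5 3 2 4 0]
After op 3 (in_shuffle): [2 1 4 5 0 3]
After op 4 (in_shuffle): [5 2 0 1 3 4]
After op 5 (in_shuffle): [1 5 3 2 4 0]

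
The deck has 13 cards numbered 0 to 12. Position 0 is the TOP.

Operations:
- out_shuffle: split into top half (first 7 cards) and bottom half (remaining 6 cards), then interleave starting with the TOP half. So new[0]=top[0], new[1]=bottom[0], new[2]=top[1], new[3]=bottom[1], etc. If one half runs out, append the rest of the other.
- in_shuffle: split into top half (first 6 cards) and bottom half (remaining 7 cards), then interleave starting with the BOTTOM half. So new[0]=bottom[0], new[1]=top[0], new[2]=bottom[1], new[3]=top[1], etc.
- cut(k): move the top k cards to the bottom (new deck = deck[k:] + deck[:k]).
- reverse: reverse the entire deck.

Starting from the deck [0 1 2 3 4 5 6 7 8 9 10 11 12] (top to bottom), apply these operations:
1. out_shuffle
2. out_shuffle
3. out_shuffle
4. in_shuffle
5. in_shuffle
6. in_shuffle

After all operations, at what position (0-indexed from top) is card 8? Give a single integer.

After op 1 (out_shuffle): [0 7 1 8 2 9 3 10 4 11 5 12 6]
After op 2 (out_shuffle): [0 10 7 4 1 11 8 5 2 12 9 6 3]
After op 3 (out_shuffle): [0 5 10 2 7 12 4 9 1 6 11 3 8]
After op 4 (in_shuffle): [4 0 9 5 1 10 6 2 11 7 3 12 8]
After op 5 (in_shuffle): [6 4 2 0 11 9 7 5 3 1 12 10 8]
After op 6 (in_shuffle): [7 6 5 4 3 2 1 0 12 11 10 9 8]
Card 8 is at position 12.

Answer: 12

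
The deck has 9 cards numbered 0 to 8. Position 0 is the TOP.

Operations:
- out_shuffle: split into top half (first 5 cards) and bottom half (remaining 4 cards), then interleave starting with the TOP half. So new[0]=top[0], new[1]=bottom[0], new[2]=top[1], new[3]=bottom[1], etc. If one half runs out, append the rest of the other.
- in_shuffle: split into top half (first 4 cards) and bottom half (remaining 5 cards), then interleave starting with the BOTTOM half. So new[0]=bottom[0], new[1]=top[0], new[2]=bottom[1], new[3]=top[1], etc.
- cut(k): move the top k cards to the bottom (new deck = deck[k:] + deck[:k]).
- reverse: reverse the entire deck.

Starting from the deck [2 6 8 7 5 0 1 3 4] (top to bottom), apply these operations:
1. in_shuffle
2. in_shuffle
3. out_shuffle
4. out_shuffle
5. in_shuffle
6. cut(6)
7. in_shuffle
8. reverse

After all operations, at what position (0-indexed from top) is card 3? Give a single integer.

Answer: 7

Derivation:
After op 1 (in_shuffle): [5 2 0 6 1 8 3 7 4]
After op 2 (in_shuffle): [1 5 8 2 3 0 7 6 4]
After op 3 (out_shuffle): [1 0 5 7 8 6 2 4 3]
After op 4 (out_shuffle): [1 6 0 2 5 4 7 3 8]
After op 5 (in_shuffle): [5 1 4 6 7 0 3 2 8]
After op 6 (cut(6)): [3 2 8 5 1 4 6 7 0]
After op 7 (in_shuffle): [1 3 4 2 6 8 7 5 0]
After op 8 (reverse): [0 5 7 8 6 2 4 3 1]
Card 3 is at position 7.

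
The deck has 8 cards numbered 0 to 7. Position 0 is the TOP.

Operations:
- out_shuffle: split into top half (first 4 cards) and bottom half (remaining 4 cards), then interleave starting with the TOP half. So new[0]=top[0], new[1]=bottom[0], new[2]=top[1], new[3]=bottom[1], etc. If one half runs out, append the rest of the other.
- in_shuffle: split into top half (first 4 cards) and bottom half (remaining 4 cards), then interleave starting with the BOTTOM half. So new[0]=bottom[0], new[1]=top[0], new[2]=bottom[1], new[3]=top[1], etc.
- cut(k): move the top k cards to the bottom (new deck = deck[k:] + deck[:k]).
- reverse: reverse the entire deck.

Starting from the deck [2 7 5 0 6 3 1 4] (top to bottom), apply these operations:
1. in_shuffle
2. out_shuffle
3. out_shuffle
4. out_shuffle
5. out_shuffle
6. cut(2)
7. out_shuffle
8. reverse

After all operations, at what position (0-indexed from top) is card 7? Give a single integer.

After op 1 (in_shuffle): [6 2 3 7 1 5 4 0]
After op 2 (out_shuffle): [6 1 2 5 3 4 7 0]
After op 3 (out_shuffle): [6 3 1 4 2 7 5 0]
After op 4 (out_shuffle): [6 2 3 7 1 5 4 0]
After op 5 (out_shuffle): [6 1 2 5 3 4 7 0]
After op 6 (cut(2)): [2 5 3 4 7 0 6 1]
After op 7 (out_shuffle): [2 7 5 0 3 6 4 1]
After op 8 (reverse): [1 4 6 3 0 5 7 2]
Card 7 is at position 6.

Answer: 6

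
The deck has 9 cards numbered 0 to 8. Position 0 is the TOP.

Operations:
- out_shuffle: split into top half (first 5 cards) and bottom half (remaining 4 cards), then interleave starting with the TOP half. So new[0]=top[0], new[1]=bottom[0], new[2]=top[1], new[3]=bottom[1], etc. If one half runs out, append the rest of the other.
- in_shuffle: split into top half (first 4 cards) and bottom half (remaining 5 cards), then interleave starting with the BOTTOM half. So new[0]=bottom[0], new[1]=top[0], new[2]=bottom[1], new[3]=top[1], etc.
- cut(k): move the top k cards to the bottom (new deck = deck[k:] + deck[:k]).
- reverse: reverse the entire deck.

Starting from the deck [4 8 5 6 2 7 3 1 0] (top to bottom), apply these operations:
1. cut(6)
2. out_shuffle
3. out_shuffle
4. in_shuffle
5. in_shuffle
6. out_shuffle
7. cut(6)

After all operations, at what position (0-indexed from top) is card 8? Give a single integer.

After op 1 (cut(6)): [3 1 0 4 8 5 6 2 7]
After op 2 (out_shuffle): [3 5 1 6 0 2 4 7 8]
After op 3 (out_shuffle): [3 2 5 4 1 7 6 8 0]
After op 4 (in_shuffle): [1 3 7 2 6 5 8 4 0]
After op 5 (in_shuffle): [6 1 5 3 8 7 4 2 0]
After op 6 (out_shuffle): [6 7 1 4 5 2 3 0 8]
After op 7 (cut(6)): [3 0 8 6 7 1 4 5 2]
Card 8 is at position 2.

Answer: 2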